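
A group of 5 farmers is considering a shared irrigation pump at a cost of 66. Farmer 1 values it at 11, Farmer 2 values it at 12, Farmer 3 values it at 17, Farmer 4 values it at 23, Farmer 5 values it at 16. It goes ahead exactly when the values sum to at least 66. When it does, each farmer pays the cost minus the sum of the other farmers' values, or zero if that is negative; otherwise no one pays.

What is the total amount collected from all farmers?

Total value 79 ≥ cost 66, so it is built.
Farmer 1: others sum to 68; max(0, 66 - 68) = 0.
Farmer 2: others sum to 67; max(0, 66 - 67) = 0.
Farmer 3: others sum to 62; max(0, 66 - 62) = 4.
Farmer 4: others sum to 56; max(0, 66 - 56) = 10.
Farmer 5: others sum to 63; max(0, 66 - 63) = 3.
Total collected = 0 + 0 + 4 + 10 + 3 = 17.

17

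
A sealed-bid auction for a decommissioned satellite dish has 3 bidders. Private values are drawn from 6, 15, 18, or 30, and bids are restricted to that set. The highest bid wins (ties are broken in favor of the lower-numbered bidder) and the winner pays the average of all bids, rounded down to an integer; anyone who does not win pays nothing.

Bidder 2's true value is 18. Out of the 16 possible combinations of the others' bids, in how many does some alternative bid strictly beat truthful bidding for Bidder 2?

2

Others bid (6, 6): truth gives 8; bid 15 gives 9 > 8. Violating.
Others bid (6, 15): truth gives 5; bid 15 gives 6 > 5. Violating.
Others bid (6, 18): truth gives 4; no alternative beats it.
Others bid (6, 30): truth gives 0; no alternative beats it.
(Checking all 16 profiles: 2 have a profitable deviation, 14 do not.)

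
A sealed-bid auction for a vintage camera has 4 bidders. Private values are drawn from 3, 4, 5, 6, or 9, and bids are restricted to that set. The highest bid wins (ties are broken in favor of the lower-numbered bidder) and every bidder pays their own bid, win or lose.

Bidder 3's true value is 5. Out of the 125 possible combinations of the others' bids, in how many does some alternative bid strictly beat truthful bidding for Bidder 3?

Others bid (3, 3, 3): truth gives 0; bid 4 gives 1 > 0. Violating.
Others bid (3, 3, 4): truth gives 0; bid 4 gives 1 > 0. Violating.
Others bid (3, 3, 6): truth gives -5; bid 6 gives -1 > -5. Violating.
Others bid (3, 3, 9): truth gives -5; bid 3 gives -3 > -5. Violating.
Others bid (3, 3, 5): truth gives 0; no alternative beats it.
Others bid (3, 4, 3): truth gives 0; no alternative beats it.
(Checking all 125 profiles: 115 have a profitable deviation, 10 do not.)

115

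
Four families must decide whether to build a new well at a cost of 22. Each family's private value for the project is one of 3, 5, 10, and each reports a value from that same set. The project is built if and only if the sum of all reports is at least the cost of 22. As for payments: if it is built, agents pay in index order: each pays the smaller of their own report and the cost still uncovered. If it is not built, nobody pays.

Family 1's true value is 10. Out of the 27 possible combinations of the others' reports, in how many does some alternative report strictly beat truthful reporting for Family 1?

16

Others report (3, 5, 10): truth gives 0; report 5 gives 5 > 0. Violating.
Others report (3, 10, 5): truth gives 0; report 5 gives 5 > 0. Violating.
Others report (3, 10, 10): truth gives 0; report 3 gives 7 > 0. Violating.
Others report (5, 3, 10): truth gives 0; report 5 gives 5 > 0. Violating.
Others report (3, 3, 3): truth gives 0; no alternative beats it.
Others report (3, 3, 5): truth gives 0; no alternative beats it.
(Checking all 27 profiles: 16 have a profitable deviation, 11 do not.)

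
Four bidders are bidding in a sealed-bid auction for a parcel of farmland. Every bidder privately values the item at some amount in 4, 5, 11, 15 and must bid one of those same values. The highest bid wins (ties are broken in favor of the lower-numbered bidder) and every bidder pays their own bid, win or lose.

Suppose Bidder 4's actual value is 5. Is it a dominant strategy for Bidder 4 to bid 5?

No

Consider the case where Bidder 1 bids 4, Bidder 2 bids 4 and Bidder 3 bids 5.
Truthful bid 5: loses but pays 5, utility -5.
Bid 4 instead: loses but pays 4, utility -4.
Since -4 > -5, bidding 4 is strictly better here, so truthful bidding is not dominant.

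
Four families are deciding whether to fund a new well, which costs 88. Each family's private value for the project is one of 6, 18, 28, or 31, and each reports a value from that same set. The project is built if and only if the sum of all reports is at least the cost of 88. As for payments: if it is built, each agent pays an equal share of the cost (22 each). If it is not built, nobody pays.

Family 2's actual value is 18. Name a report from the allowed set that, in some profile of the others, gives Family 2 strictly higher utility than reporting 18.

6

Suppose Family 1 reports 18, Family 3 reports 28 and Family 4 reports 28.
Report 18: project built, pays 22, utility 18 - 22 = -4.
Report 6: project not built, utility 0.
So reporting 6 beats truth here (0 > -4).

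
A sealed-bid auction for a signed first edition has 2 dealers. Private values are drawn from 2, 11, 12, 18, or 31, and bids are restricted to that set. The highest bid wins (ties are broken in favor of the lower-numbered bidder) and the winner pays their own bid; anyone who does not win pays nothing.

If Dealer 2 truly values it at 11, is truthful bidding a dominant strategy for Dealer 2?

Yes

Check each profile of the others' bids and compare truth against every alternative bid.
Others bid (2): truth gives 0, best alternative gives 0.
Others bid (11): truth gives 0, best alternative gives 0.
Others bid (12): truth gives 0, best alternative gives 0.
Others bid (18): truth gives 0, best alternative gives 0.
Others bid (31): truth gives 0, best alternative gives 0.
In every case the truthful bid is at least as good as any alternative, so it is a dominant strategy.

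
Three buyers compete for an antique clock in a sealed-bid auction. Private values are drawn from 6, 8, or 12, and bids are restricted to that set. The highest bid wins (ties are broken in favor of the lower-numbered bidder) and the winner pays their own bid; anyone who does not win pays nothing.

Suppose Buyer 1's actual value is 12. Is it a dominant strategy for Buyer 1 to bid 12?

Consider the case where Buyer 2 bids 6 and Buyer 3 bids 6.
Truthful bid 12: wins, pays 12, utility 12 - 12 = 0.
Bid 6 instead: wins, pays 6, utility 12 - 6 = 6.
Since 6 > 0, bidding 6 is strictly better here, so truthful bidding is not dominant.

No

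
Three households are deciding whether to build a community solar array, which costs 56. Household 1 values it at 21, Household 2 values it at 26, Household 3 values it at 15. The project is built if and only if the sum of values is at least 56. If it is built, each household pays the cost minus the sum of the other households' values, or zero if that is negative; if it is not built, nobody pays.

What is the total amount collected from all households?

Total value 62 ≥ cost 56, so it is built.
Household 1: others sum to 41; max(0, 56 - 41) = 15.
Household 2: others sum to 36; max(0, 56 - 36) = 20.
Household 3: others sum to 47; max(0, 56 - 47) = 9.
Total collected = 15 + 20 + 9 = 44.

44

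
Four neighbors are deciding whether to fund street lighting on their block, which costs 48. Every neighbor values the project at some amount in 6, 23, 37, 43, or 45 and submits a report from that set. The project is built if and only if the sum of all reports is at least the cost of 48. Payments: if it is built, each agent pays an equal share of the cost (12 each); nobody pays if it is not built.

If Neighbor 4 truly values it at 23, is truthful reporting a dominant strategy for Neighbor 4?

Consider the case where Neighbor 1 reports 6, Neighbor 2 reports 6 and Neighbor 3 reports 6.
Truthful report 23: project not built, utility 0.
Report 37 instead: project built, pays 12, utility 23 - 12 = 11.
Since 11 > 0, reporting 37 is strictly better here, so truthful reporting is not dominant.

No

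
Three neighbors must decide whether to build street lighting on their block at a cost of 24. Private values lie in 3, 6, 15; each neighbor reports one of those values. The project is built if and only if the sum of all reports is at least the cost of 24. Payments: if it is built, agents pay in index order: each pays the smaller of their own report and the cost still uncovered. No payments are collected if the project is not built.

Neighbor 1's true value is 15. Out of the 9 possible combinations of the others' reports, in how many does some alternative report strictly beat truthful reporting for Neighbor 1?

5

Others report (3, 15): truth gives 0; report 6 gives 9 > 0. Violating.
Others report (6, 15): truth gives 0; report 3 gives 12 > 0. Violating.
Others report (15, 3): truth gives 0; report 6 gives 9 > 0. Violating.
Others report (15, 6): truth gives 0; report 3 gives 12 > 0. Violating.
Others report (3, 3): truth gives 0; no alternative beats it.
Others report (3, 6): truth gives 0; no alternative beats it.
(Checking all 9 profiles: 5 have a profitable deviation, 4 do not.)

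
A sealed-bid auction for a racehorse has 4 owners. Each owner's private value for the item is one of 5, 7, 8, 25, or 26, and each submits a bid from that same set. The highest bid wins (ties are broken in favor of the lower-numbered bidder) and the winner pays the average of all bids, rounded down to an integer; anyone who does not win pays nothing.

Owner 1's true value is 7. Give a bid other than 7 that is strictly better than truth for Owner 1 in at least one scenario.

8

Suppose Owner 2 bids 5, Owner 3 bids 5 and Owner 4 bids 8.
Bid 7: loses, pays 0, utility 0.
Bid 8: wins, pays 6, utility 7 - 6 = 1.
So bidding 8 beats truth here (1 > 0).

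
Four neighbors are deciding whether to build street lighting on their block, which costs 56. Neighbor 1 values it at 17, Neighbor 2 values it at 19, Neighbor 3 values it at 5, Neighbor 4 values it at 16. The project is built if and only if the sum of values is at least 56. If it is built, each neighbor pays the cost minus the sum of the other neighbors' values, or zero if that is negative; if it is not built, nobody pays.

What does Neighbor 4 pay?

Total value 57 ≥ cost 56, so the project is built.
The other neighbors' values sum to 41.
Cost minus that sum is 56 - 41 = 15.

15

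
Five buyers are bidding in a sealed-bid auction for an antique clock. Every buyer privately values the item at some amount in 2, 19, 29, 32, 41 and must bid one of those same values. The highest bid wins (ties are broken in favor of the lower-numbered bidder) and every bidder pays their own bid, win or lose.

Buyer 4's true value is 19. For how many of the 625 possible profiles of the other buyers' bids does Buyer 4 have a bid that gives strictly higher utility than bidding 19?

623

Others bid (2, 2, 2, 29): truth gives -19; bid 2 gives -2 > -19. Violating.
Others bid (2, 2, 2, 32): truth gives -19; bid 2 gives -2 > -19. Violating.
Others bid (2, 2, 2, 41): truth gives -19; bid 2 gives -2 > -19. Violating.
Others bid (2, 2, 19, 2): truth gives -19; bid 2 gives -2 > -19. Violating.
Others bid (2, 2, 2, 2): truth gives 0; no alternative beats it.
Others bid (2, 2, 2, 19): truth gives 0; no alternative beats it.
(Checking all 625 profiles: 623 have a profitable deviation, 2 do not.)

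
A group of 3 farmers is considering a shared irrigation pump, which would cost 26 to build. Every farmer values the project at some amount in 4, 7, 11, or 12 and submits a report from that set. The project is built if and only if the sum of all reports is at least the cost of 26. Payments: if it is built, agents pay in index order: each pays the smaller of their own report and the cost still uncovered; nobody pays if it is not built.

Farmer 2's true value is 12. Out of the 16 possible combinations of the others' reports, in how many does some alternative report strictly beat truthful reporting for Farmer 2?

Others report (4, 11): truth gives 0; report 11 gives 1 > 0. Violating.
Others report (4, 12): truth gives 0; report 11 gives 1 > 0. Violating.
Others report (7, 11): truth gives 0; report 11 gives 1 > 0. Violating.
Others report (7, 12): truth gives 0; report 7 gives 5 > 0. Violating.
Others report (4, 4): truth gives 0; no alternative beats it.
Others report (4, 7): truth gives 0; no alternative beats it.
(Checking all 16 profiles: 12 have a profitable deviation, 4 do not.)

12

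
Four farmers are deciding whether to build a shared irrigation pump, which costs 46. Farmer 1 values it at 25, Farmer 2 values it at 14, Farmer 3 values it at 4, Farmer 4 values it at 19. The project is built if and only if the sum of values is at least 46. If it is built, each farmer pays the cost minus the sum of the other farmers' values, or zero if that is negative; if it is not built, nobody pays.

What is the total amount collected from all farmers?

Total value 62 ≥ cost 46, so it is built.
Farmer 1: others sum to 37; max(0, 46 - 37) = 9.
Farmer 2: others sum to 48; max(0, 46 - 48) = 0.
Farmer 3: others sum to 58; max(0, 46 - 58) = 0.
Farmer 4: others sum to 43; max(0, 46 - 43) = 3.
Total collected = 9 + 0 + 0 + 3 = 12.

12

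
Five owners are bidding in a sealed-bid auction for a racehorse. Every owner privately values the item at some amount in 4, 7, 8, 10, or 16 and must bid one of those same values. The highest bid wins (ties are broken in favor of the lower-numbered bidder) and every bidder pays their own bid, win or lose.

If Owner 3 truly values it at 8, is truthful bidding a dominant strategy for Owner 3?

No

Consider the case where Owner 1 bids 4, Owner 2 bids 4, Owner 4 bids 4 and Owner 5 bids 4.
Truthful bid 8: wins, pays 8, utility 8 - 8 = 0.
Bid 7 instead: wins, pays 7, utility 8 - 7 = 1.
Since 1 > 0, bidding 7 is strictly better here, so truthful bidding is not dominant.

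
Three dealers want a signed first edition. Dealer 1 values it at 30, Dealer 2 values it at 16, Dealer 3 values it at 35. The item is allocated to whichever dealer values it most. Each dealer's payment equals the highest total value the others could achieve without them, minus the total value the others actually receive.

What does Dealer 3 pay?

30

Dealer 3 has the highest value and receives the item.
Without Dealer 3, the item would go to the next-highest value, 30, so the others could achieve 30.
With Dealer 3 present and winning, the others receive nothing, so their total is 0.
Payment = 30 - 0 = 30.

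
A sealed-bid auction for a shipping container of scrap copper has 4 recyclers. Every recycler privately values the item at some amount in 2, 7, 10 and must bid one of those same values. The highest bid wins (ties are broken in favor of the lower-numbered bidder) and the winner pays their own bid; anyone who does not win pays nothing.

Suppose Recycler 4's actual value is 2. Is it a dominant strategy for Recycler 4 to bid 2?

Yes

Check each profile of the others' bids and compare truth against every alternative bid.
Others bid (2, 2, 2): truth gives 0, best alternative gives -5.
Others bid (2, 2, 7): truth gives 0, best alternative gives 0.
Others bid (2, 2, 10): truth gives 0, best alternative gives 0.
Others bid (2, 7, 2): truth gives 0, best alternative gives 0.
Others bid (2, 7, 7): truth gives 0, best alternative gives 0.
Others bid (2, 7, 10): truth gives 0, best alternative gives 0.
(Remaining 21 profiles checked similarly; truth is weakly best in each.)
In every case the truthful bid is at least as good as any alternative, so it is a dominant strategy.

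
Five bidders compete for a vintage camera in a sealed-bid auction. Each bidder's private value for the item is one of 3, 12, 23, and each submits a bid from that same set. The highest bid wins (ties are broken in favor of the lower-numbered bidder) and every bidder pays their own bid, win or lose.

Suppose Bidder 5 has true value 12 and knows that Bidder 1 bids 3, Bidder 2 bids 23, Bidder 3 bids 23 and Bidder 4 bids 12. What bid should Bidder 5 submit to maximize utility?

3

Bid 3: loses but pays 3, utility -3.
Bid 12: loses but pays 12, utility -12.
Bid 23: loses but pays 23, utility -23.
The best choice is 3 with utility -3.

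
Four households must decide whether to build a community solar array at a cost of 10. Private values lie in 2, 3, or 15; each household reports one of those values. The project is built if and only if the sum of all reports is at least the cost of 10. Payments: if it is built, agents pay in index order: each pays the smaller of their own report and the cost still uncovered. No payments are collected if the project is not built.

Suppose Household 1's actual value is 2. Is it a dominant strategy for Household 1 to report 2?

Check each profile of the others' reports and compare truth against every alternative report.
Others report (2, 2, 3): truth gives 0, best alternative gives -1.
Others report (2, 2, 15): truth gives 0, best alternative gives -1.
Others report (2, 3, 2): truth gives 0, best alternative gives -1.
Others report (2, 3, 3): truth gives 0, best alternative gives -1.
Others report (2, 3, 15): truth gives 0, best alternative gives -1.
Others report (2, 15, 2): truth gives 0, best alternative gives -1.
(Remaining 21 profiles checked similarly; truth is weakly best in each.)
In every case the truthful report is at least as good as any alternative, so it is a dominant strategy.

Yes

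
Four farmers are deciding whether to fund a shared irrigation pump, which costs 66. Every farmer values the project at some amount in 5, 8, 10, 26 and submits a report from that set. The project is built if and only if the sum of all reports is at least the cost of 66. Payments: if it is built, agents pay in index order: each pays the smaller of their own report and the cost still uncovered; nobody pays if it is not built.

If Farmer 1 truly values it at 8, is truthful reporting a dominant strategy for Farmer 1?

No

Consider the case where Farmer 2 reports 10, Farmer 3 reports 26 and Farmer 4 reports 26.
Truthful report 8: project built, pays 8, utility 8 - 8 = 0.
Report 5 instead: project built, pays 5, utility 8 - 5 = 3.
Since 3 > 0, reporting 5 is strictly better here, so truthful reporting is not dominant.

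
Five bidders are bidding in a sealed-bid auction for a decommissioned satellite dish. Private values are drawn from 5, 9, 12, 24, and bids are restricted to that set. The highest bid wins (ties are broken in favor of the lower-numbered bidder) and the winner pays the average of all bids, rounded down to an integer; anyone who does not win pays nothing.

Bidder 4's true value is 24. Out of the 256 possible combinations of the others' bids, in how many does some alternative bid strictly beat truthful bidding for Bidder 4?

Others bid (5, 5, 5, 5): truth gives 16; bid 9 gives 19 > 16. Violating.
Others bid (5, 5, 5, 9): truth gives 15; bid 9 gives 18 > 15. Violating.
Others bid (5, 5, 5, 12): truth gives 14; bid 12 gives 17 > 14. Violating.
Others bid (5, 5, 9, 5): truth gives 15; bid 12 gives 17 > 15. Violating.
Others bid (5, 5, 5, 24): truth gives 12; no alternative beats it.
Others bid (5, 5, 9, 24): truth gives 11; no alternative beats it.
(Checking all 256 profiles: 24 have a profitable deviation, 232 do not.)

24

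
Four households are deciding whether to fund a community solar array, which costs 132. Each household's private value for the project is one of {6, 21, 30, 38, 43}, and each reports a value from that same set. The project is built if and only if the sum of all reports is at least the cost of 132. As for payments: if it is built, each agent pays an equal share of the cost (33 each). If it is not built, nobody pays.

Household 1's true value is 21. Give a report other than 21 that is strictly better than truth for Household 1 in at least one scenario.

Suppose Household 2 reports 30, Household 3 reports 38 and Household 4 reports 43.
Report 21: project built, pays 33, utility 21 - 33 = -12.
Report 6: project not built, utility 0.
So reporting 6 beats truth here (0 > -12).

6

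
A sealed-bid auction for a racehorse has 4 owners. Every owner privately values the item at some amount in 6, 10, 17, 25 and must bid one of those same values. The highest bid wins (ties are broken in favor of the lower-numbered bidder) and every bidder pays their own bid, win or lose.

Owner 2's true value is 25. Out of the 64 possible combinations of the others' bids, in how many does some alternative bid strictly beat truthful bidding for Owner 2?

Others bid (6, 6, 6): truth gives 0; bid 10 gives 15 > 0. Violating.
Others bid (6, 6, 10): truth gives 0; bid 10 gives 15 > 0. Violating.
Others bid (6, 6, 17): truth gives 0; bid 17 gives 8 > 0. Violating.
Others bid (6, 10, 6): truth gives 0; bid 10 gives 15 > 0. Violating.
Others bid (6, 6, 25): truth gives 0; no alternative beats it.
Others bid (6, 10, 25): truth gives 0; no alternative beats it.
(Checking all 64 profiles: 34 have a profitable deviation, 30 do not.)

34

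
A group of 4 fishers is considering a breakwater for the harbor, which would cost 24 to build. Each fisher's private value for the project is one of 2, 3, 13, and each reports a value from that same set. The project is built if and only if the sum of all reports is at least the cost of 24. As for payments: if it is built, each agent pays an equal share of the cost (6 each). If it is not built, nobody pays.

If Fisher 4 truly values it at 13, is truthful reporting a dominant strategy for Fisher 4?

Yes

Check each profile of the others' reports and compare truth against every alternative report.
Others report (2, 2, 13): truth gives 7, best alternative gives 0.
Others report (2, 3, 13): truth gives 7, best alternative gives 0.
Others report (2, 13, 2): truth gives 7, best alternative gives 0.
Others report (2, 13, 3): truth gives 7, best alternative gives 0.
Others report (3, 2, 13): truth gives 7, best alternative gives 0.
Others report (3, 3, 13): truth gives 7, best alternative gives 0.
(Remaining 21 profiles checked similarly; truth is weakly best in each.)
In every case the truthful report is at least as good as any alternative, so it is a dominant strategy.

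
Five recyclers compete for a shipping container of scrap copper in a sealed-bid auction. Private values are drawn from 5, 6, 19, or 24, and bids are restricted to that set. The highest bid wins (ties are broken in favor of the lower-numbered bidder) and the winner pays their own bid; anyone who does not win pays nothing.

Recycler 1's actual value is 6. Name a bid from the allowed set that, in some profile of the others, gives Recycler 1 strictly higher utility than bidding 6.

5

Suppose Recycler 2 bids 5, Recycler 3 bids 5, Recycler 4 bids 5 and Recycler 5 bids 5.
Bid 6: wins, pays 6, utility 6 - 6 = 0.
Bid 5: wins, pays 5, utility 6 - 5 = 1.
So bidding 5 beats truth here (1 > 0).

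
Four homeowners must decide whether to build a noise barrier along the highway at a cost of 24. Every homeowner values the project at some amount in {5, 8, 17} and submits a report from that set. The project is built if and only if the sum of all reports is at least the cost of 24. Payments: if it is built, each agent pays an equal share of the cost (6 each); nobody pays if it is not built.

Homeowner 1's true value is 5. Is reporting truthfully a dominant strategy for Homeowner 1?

Check each profile of the others' reports and compare truth against every alternative report.
Others report (5, 5, 8): truth gives 0, best alternative gives -1.
Others report (5, 8, 5): truth gives 0, best alternative gives -1.
Others report (8, 5, 5): truth gives 0, best alternative gives -1.
Others report (5, 5, 17): truth gives -1, best alternative gives -1.
Others report (5, 8, 8): truth gives -1, best alternative gives -1.
Others report (5, 8, 17): truth gives -1, best alternative gives -1.
(Remaining 21 profiles checked similarly; truth is weakly best in each.)
In every case the truthful report is at least as good as any alternative, so it is a dominant strategy.

Yes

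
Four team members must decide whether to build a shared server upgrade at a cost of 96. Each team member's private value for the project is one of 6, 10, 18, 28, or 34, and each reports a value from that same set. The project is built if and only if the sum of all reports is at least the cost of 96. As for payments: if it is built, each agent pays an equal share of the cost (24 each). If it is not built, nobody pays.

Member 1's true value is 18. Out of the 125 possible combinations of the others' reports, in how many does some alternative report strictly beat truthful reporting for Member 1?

13

Others report (10, 34, 34): truth gives -6; report 6 gives 0 > -6. Violating.
Others report (18, 28, 34): truth gives -6; report 6 gives 0 > -6. Violating.
Others report (18, 34, 28): truth gives -6; report 6 gives 0 > -6. Violating.
Others report (18, 34, 34): truth gives -6; report 6 gives 0 > -6. Violating.
Others report (6, 6, 6): truth gives 0; no alternative beats it.
Others report (6, 6, 10): truth gives 0; no alternative beats it.
(Checking all 125 profiles: 13 have a profitable deviation, 112 do not.)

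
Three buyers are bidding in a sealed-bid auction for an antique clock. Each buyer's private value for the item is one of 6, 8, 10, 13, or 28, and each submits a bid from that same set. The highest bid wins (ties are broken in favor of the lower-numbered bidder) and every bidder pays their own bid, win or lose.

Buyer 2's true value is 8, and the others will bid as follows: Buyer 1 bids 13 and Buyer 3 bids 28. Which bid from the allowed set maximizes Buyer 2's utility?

6

Bid 6: loses but pays 6, utility -6.
Bid 8: loses but pays 8, utility -8.
Bid 10: loses but pays 10, utility -10.
Bid 13: loses but pays 13, utility -13.
Bid 28: wins, pays 28, utility 8 - 28 = -20.
The best choice is 6 with utility -6.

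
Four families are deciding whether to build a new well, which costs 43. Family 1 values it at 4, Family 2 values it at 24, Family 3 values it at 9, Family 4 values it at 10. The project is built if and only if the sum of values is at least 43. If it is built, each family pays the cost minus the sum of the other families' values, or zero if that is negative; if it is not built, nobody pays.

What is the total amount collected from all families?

31

Total value 47 ≥ cost 43, so it is built.
Family 1: others sum to 43; max(0, 43 - 43) = 0.
Family 2: others sum to 23; max(0, 43 - 23) = 20.
Family 3: others sum to 38; max(0, 43 - 38) = 5.
Family 4: others sum to 37; max(0, 43 - 37) = 6.
Total collected = 0 + 20 + 5 + 6 = 31.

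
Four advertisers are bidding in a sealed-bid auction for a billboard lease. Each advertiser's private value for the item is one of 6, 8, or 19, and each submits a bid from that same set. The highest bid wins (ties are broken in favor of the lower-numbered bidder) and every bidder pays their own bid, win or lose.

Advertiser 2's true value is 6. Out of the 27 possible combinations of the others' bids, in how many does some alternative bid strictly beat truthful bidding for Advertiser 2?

Others bid (6, 6, 6): truth gives -6; bid 8 gives -2 > -6. Violating.
Others bid (6, 6, 8): truth gives -6; bid 8 gives -2 > -6. Violating.
Others bid (6, 8, 6): truth gives -6; bid 8 gives -2 > -6. Violating.
Others bid (6, 8, 8): truth gives -6; bid 8 gives -2 > -6. Violating.
Others bid (6, 6, 19): truth gives -6; no alternative beats it.
Others bid (6, 8, 19): truth gives -6; no alternative beats it.
(Checking all 27 profiles: 4 have a profitable deviation, 23 do not.)

4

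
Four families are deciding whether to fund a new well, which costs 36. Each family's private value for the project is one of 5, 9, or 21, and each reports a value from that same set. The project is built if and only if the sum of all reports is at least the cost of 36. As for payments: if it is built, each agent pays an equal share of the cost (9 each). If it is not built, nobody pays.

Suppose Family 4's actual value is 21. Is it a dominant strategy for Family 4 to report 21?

Yes

Check each profile of the others' reports and compare truth against every alternative report.
Others report (5, 5, 5): truth gives 12, best alternative gives 0.
Others report (5, 5, 9): truth gives 12, best alternative gives 0.
Others report (5, 9, 5): truth gives 12, best alternative gives 0.
Others report (5, 9, 9): truth gives 12, best alternative gives 0.
Others report (9, 5, 5): truth gives 12, best alternative gives 0.
Others report (9, 5, 9): truth gives 12, best alternative gives 0.
(Remaining 21 profiles checked similarly; truth is weakly best in each.)
In every case the truthful report is at least as good as any alternative, so it is a dominant strategy.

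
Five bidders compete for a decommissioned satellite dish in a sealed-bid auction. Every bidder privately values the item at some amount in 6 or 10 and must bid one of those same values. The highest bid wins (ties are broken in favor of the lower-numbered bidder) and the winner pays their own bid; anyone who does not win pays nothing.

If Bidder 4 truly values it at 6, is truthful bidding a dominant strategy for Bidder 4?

Yes

Check each profile of the others' bids and compare truth against every alternative bid.
Others bid (6, 6, 6, 6): truth gives 0, best alternative gives -4.
Others bid (6, 6, 6, 10): truth gives 0, best alternative gives -4.
Others bid (6, 6, 10, 6): truth gives 0, best alternative gives 0.
Others bid (6, 6, 10, 10): truth gives 0, best alternative gives 0.
Others bid (6, 10, 6, 6): truth gives 0, best alternative gives 0.
Others bid (6, 10, 6, 10): truth gives 0, best alternative gives 0.
(Remaining 10 profiles checked similarly; truth is weakly best in each.)
In every case the truthful bid is at least as good as any alternative, so it is a dominant strategy.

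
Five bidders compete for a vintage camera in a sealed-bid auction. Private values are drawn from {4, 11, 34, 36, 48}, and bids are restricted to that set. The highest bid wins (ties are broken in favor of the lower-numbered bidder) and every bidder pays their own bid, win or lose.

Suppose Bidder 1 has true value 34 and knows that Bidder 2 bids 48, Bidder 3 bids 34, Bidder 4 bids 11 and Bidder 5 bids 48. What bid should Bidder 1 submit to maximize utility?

Bid 4: loses but pays 4, utility -4.
Bid 11: loses but pays 11, utility -11.
Bid 34: loses but pays 34, utility -34.
Bid 36: loses but pays 36, utility -36.
Bid 48: wins, pays 48, utility 34 - 48 = -14.
The best choice is 4 with utility -4.

4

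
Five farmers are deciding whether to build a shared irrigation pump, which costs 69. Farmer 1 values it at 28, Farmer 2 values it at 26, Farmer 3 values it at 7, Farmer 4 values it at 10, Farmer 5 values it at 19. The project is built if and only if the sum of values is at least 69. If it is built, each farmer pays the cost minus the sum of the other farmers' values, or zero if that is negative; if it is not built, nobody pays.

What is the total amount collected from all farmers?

12

Total value 90 ≥ cost 69, so it is built.
Farmer 1: others sum to 62; max(0, 69 - 62) = 7.
Farmer 2: others sum to 64; max(0, 69 - 64) = 5.
Farmer 3: others sum to 83; max(0, 69 - 83) = 0.
Farmer 4: others sum to 80; max(0, 69 - 80) = 0.
Farmer 5: others sum to 71; max(0, 69 - 71) = 0.
Total collected = 7 + 5 + 0 + 0 + 0 = 12.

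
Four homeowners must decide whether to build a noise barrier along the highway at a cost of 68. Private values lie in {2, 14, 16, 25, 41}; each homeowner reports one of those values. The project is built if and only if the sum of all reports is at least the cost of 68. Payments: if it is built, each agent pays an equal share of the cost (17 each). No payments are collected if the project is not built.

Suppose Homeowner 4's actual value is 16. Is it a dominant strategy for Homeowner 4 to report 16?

No

Consider the case where Homeowner 1 reports 2, Homeowner 2 reports 14 and Homeowner 3 reports 41.
Truthful report 16: project built, pays 17, utility 16 - 17 = -1.
Report 2 instead: project not built, utility 0.
Since 0 > -1, reporting 2 is strictly better here, so truthful reporting is not dominant.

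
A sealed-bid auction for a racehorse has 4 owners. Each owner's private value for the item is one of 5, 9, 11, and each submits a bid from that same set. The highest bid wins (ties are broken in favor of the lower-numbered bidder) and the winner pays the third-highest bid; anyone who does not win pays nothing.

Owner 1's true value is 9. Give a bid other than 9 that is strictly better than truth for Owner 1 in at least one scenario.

11

Suppose Owner 2 bids 5, Owner 3 bids 5 and Owner 4 bids 11.
Bid 9: loses, pays 0, utility 0.
Bid 11: wins, pays 5, utility 9 - 5 = 4.
So bidding 11 beats truth here (4 > 0).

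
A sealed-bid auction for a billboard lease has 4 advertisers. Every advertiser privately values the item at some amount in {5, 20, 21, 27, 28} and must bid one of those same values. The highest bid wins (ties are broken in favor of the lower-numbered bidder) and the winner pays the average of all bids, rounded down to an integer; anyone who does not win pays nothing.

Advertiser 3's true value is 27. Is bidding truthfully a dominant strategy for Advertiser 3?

No

Consider the case where Advertiser 1 bids 5, Advertiser 2 bids 5 and Advertiser 4 bids 5.
Truthful bid 27: wins, pays 10, utility 27 - 10 = 17.
Bid 20 instead: wins, pays 8, utility 27 - 8 = 19.
Since 19 > 17, bidding 20 is strictly better here, so truthful bidding is not dominant.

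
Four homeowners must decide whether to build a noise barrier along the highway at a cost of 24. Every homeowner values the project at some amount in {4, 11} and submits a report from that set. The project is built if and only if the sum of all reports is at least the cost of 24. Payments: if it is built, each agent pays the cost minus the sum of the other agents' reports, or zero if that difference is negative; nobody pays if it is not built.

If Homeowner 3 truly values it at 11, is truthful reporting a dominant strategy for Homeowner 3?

Yes

Check each profile of the others' reports and compare truth against every alternative report.
Others report (4, 4, 11): truth gives 6, best alternative gives 0.
Others report (4, 11, 4): truth gives 6, best alternative gives 0.
Others report (11, 4, 4): truth gives 6, best alternative gives 0.
Others report (4, 11, 11): truth gives 11, best alternative gives 11.
Others report (11, 4, 11): truth gives 11, best alternative gives 11.
Others report (11, 11, 4): truth gives 11, best alternative gives 11.
(Remaining 2 profiles checked similarly; truth is weakly best in each.)
In every case the truthful report is at least as good as any alternative, so it is a dominant strategy.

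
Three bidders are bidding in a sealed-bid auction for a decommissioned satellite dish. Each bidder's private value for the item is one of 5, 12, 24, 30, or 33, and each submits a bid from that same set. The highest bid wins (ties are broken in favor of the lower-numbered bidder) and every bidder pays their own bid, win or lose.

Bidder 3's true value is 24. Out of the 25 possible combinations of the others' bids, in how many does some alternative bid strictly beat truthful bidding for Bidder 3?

Others bid (5, 5): truth gives 0; bid 12 gives 12 > 0. Violating.
Others bid (5, 24): truth gives -24; bid 5 gives -5 > -24. Violating.
Others bid (5, 30): truth gives -24; bid 5 gives -5 > -24. Violating.
Others bid (5, 33): truth gives -24; bid 5 gives -5 > -24. Violating.
Others bid (5, 12): truth gives 0; no alternative beats it.
Others bid (12, 5): truth gives 0; no alternative beats it.
(Checking all 25 profiles: 22 have a profitable deviation, 3 do not.)

22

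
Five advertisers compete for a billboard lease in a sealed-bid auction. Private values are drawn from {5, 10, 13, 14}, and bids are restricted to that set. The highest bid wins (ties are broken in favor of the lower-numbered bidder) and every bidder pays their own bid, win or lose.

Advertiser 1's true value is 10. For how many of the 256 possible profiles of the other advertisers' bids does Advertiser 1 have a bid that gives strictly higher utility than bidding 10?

Others bid (5, 5, 5, 5): truth gives 0; bid 5 gives 5 > 0. Violating.
Others bid (5, 5, 5, 13): truth gives -10; bid 13 gives -3 > -10. Violating.
Others bid (5, 5, 5, 14): truth gives -10; bid 14 gives -4 > -10. Violating.
Others bid (5, 5, 10, 13): truth gives -10; bid 13 gives -3 > -10. Violating.
Others bid (5, 5, 5, 10): truth gives 0; no alternative beats it.
Others bid (5, 5, 10, 5): truth gives 0; no alternative beats it.
(Checking all 256 profiles: 241 have a profitable deviation, 15 do not.)

241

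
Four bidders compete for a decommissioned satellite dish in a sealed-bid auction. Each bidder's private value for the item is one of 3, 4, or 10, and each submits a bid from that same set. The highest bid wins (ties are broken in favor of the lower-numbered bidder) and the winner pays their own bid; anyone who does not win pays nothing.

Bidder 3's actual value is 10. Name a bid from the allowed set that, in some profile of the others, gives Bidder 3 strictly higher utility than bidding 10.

Suppose Bidder 1 bids 3, Bidder 2 bids 3 and Bidder 4 bids 3.
Bid 10: wins, pays 10, utility 10 - 10 = 0.
Bid 4: wins, pays 4, utility 10 - 4 = 6.
So bidding 4 beats truth here (6 > 0).

4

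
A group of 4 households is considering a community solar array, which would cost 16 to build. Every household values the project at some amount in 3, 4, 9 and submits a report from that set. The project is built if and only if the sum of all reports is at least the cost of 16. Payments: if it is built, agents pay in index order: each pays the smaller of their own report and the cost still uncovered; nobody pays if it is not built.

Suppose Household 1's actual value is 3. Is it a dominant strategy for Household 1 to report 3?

Check each profile of the others' reports and compare truth against every alternative report.
Others report (3, 3, 9): truth gives 0, best alternative gives -1.
Others report (3, 4, 9): truth gives 0, best alternative gives -1.
Others report (3, 9, 3): truth gives 0, best alternative gives -1.
Others report (3, 9, 4): truth gives 0, best alternative gives -1.
Others report (3, 9, 9): truth gives 0, best alternative gives -1.
Others report (4, 3, 9): truth gives 0, best alternative gives -1.
(Remaining 21 profiles checked similarly; truth is weakly best in each.)
In every case the truthful report is at least as good as any alternative, so it is a dominant strategy.

Yes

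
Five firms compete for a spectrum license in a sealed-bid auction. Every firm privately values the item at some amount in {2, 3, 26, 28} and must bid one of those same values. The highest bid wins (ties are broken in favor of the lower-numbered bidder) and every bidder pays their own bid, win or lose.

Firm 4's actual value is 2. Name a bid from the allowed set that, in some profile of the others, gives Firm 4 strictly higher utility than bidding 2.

3

Suppose Firm 1 bids 2, Firm 2 bids 2, Firm 3 bids 2 and Firm 5 bids 2.
Bid 2: loses but pays 2, utility -2.
Bid 3: wins, pays 3, utility 2 - 3 = -1.
So bidding 3 beats truth here (-1 > -2).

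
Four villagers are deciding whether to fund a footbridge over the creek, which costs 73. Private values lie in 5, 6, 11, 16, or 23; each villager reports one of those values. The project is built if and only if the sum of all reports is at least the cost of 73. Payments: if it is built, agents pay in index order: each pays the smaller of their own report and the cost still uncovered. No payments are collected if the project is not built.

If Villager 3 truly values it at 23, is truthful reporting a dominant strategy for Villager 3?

Consider the case where Villager 1 reports 11, Villager 2 reports 23 and Villager 4 reports 23.
Truthful report 23: project built, pays 23, utility 23 - 23 = 0.
Report 16 instead: project built, pays 16, utility 23 - 16 = 7.
Since 7 > 0, reporting 16 is strictly better here, so truthful reporting is not dominant.

No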